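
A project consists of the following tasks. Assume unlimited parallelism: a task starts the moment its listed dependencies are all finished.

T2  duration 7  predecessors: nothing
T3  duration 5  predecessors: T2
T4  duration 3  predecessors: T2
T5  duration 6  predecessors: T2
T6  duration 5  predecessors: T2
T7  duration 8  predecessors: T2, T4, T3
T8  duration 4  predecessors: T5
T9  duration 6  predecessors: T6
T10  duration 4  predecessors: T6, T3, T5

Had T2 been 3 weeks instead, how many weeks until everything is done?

Baseline: T2→T3→T7 = 7+5+8 = 20 → 20 weeks.
T2 lies on that path, so at 3 weeks the path becomes 16 weeks.
The critical path is still T2→T3→T7; finish is now 16 weeks.

16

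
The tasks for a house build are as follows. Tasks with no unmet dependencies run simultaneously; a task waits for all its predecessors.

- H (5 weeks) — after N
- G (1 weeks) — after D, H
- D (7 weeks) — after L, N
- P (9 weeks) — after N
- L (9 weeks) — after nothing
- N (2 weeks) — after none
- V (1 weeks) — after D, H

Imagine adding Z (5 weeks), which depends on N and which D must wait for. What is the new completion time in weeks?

17

Originally the project takes 17 weeks.
With Z inserted, D now waits for max(L, N, Z).
New critical path: L→D→G = 9+7+1 = 17 ⇒ 17 weeks.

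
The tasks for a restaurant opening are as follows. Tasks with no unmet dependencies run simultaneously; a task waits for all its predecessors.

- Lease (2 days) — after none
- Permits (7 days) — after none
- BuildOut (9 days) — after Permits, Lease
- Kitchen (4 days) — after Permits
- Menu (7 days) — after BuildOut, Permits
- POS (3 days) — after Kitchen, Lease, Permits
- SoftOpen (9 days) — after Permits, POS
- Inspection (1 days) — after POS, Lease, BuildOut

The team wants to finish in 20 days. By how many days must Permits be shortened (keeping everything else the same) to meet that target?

3

Current finish: 23 days; target: 20.
Permits is on every critical path, so each day cut from Permits cuts the finish by one (this holds down to a finish of 18).
Need 23 − 20 = 3 days off Permits → Permits becomes 4 days, finish becomes 20.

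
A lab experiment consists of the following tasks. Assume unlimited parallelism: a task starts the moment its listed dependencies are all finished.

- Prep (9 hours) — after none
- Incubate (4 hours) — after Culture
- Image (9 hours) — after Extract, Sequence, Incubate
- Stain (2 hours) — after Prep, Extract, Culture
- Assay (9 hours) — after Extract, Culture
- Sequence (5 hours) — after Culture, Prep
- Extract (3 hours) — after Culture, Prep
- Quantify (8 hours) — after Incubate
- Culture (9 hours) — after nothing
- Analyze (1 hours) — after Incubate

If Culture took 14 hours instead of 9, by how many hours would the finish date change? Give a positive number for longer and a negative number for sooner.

As given, the longest chain is Culture→Sequence→Image = 9+5+9 = 23, so the finish is 23 hours.
Since Culture is critical, the +5 change carries straight to that chain (now 28 hours).
No other chain overtakes it, so the finish is 28 hours.
Change in finish: 28 − 23 = +5 hours.

5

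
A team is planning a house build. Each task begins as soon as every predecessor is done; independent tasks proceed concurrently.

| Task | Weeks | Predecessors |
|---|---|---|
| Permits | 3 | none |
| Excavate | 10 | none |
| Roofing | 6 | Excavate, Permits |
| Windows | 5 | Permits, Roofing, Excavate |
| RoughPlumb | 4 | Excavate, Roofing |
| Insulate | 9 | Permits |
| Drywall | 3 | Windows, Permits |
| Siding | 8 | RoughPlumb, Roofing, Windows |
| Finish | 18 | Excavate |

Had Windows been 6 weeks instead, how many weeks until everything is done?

30

Critical path before the change: Excavate→Roofing→Windows→Siding = 10+6+5+8 = 29 giving 29 weeks.
Since Windows is critical, the +1 change carries straight to that chain (now 30 weeks).
The critical path is still Excavate→Roofing→Windows→Siding; finish is now 30 weeks.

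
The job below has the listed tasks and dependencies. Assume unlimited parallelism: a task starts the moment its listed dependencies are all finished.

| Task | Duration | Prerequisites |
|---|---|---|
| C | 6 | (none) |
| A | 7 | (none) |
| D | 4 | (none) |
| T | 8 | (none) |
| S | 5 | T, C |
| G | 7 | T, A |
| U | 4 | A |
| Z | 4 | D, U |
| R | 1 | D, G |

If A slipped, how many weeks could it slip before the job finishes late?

T→G→R = 8+7+1 = 16 sets the makespan at 16 weeks.
The longest chain containing A totals 15 weeks.
So A can slip 8 − 7 = 1 week.

1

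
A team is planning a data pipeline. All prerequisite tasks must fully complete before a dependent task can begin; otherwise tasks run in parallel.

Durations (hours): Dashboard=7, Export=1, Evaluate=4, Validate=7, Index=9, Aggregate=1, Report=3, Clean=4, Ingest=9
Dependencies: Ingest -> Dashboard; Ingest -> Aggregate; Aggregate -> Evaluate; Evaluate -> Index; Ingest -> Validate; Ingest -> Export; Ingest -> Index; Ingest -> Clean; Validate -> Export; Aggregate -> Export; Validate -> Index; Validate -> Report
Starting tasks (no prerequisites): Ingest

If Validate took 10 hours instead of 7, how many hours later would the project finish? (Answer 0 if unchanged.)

The binding path is Ingest→Validate→Index = 9+7+9 = 25; finish at 25 hours.
Validate is on the critical path; changing it to 10 makes that path 28 hours.
The critical path is still Ingest→Validate→Index; finish is now 28 hours.
Change in finish: 28 − 25 = +3 hours.

3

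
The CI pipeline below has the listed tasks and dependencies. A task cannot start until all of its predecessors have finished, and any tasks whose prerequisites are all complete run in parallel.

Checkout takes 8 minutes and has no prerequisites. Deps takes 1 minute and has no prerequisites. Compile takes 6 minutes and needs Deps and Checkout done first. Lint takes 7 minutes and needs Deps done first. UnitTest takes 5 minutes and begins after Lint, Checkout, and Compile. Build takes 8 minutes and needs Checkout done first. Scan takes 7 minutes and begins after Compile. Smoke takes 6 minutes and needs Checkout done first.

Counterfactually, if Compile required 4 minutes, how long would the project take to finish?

Critical path before the change: Checkout→Compile→Scan = 8+6+7 = 21 giving 21 minutes.
Compile lies on that path, so at 4 minutes the path becomes 19 minutes.
The critical path is still Checkout→Compile→Scan; finish is now 19 minutes.

19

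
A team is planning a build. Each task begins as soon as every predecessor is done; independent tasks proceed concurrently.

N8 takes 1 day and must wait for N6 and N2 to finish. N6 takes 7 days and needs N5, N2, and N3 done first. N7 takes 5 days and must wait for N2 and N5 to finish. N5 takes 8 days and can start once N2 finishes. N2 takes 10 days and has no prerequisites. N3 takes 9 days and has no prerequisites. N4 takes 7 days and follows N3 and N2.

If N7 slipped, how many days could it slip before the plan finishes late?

N2→N5→N6→N8 = 10+8+7+1 = 26 sets the makespan at 26 days.
N7 finishes as early as 23 and must finish by 26.
Slack of N7 = 21 − 18 = 3 days.

3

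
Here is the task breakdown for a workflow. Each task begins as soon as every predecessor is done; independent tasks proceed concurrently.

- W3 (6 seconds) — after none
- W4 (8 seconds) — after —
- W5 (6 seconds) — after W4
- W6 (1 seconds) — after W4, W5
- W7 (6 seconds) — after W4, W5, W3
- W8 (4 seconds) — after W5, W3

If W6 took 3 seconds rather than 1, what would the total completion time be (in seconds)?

20

Actual critical path: W4→W5→W7 = 8+6+6 = 20 ⇒ 20 seconds.
W6 is off the critical path — its longest chain is 15 seconds, giving 5 of slack.
The critical path is still W4→W5→W7; finish is now 20 seconds.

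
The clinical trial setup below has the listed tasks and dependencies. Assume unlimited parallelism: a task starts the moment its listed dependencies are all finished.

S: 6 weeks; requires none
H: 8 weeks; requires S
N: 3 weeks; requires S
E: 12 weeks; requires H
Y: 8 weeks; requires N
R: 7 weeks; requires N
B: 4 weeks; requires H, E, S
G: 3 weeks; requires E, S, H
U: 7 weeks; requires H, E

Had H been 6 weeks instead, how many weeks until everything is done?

Critical path before the change: S→H→E→U = 6+8+12+7 = 33 giving 33 weeks.
H is on the critical path; changing it to 6 makes that path 31 weeks.
That remains the longest chain; total 31 weeks.

31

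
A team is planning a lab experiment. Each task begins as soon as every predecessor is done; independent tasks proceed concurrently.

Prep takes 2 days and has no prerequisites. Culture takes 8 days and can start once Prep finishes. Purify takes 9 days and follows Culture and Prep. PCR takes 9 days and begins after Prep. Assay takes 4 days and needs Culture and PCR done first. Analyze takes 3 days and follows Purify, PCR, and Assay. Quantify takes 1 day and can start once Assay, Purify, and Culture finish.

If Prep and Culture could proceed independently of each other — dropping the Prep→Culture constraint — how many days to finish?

20

Before: longest chain Prep→Culture→Purify→Analyze = 2+8+9+3 = 22, finish 22.
Without Prep→Culture, Culture's earliest start moves from 2 to 0.
The longest chain is now Culture→Purify→Analyze = 8+9+3 = 20, so the project takes 20 days.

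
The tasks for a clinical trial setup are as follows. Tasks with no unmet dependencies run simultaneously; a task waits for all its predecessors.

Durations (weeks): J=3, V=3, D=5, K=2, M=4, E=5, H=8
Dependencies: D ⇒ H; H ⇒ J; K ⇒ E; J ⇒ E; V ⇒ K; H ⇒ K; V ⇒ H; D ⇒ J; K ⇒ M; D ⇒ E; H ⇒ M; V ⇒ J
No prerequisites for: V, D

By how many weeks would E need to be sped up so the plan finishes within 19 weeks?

2

Current finish: 21 weeks; target: 19.
E is on every critical path, so each week cut from E cuts the finish by one (this holds down to a finish of 19).
Need 21 − 19 = 2 weeks off E → E becomes 3 weeks, finish becomes 19.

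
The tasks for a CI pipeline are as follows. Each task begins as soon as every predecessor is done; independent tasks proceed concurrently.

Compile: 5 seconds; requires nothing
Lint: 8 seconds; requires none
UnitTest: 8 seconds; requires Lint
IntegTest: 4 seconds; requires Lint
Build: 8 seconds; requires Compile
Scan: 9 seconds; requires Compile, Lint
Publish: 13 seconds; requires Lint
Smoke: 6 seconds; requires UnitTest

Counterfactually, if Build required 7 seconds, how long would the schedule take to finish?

As given, the longest chain is Lint→UnitTest→Smoke = 8+8+6 = 22, so the finish is 22 seconds.
The longest path through Build is only 13 seconds, so Build has float 9.
The critical path is still Lint→UnitTest→Smoke; finish is now 22 seconds.

22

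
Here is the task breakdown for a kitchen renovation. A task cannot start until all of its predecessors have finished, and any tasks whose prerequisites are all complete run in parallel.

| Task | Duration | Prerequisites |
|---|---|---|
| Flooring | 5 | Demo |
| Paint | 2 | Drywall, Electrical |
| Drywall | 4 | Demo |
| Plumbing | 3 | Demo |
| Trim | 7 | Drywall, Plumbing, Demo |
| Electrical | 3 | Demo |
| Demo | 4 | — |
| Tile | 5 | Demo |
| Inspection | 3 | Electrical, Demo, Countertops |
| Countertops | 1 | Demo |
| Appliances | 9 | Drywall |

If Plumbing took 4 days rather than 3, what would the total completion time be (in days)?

17

The binding path is Demo→Drywall→Appliances = 4+4+9 = 17; finish at 17 days.
Plumbing has 3 days of float (longest path through it is 14).
The critical path is still Demo→Drywall→Appliances; finish is now 17 days.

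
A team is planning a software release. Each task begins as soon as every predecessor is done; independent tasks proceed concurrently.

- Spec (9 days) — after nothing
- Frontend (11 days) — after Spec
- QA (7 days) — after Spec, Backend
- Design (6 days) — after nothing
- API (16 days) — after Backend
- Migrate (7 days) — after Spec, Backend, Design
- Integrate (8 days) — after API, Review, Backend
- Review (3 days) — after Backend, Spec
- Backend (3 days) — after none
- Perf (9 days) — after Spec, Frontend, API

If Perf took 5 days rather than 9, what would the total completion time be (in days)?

Actual critical path: Spec→Frontend→Perf = 9+11+9 = 29 ⇒ 29 days.
Since Perf is critical, the -4 change carries straight to that chain (now 25 days).
New critical path: Backend→API→Integrate = 3+16+8 = 27 ⇒ 27 days.

27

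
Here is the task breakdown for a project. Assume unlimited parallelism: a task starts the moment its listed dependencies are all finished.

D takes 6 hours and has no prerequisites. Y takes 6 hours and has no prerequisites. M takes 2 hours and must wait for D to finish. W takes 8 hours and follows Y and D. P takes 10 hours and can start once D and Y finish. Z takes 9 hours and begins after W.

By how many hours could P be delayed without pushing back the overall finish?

7

D→W→Z = 6+8+9 = 23 sets the makespan at 23 hours.
Longest path through P: 16 hours (earliest finish 16, latest finish 23).
So P can slip 23 − 16 = 7 hours.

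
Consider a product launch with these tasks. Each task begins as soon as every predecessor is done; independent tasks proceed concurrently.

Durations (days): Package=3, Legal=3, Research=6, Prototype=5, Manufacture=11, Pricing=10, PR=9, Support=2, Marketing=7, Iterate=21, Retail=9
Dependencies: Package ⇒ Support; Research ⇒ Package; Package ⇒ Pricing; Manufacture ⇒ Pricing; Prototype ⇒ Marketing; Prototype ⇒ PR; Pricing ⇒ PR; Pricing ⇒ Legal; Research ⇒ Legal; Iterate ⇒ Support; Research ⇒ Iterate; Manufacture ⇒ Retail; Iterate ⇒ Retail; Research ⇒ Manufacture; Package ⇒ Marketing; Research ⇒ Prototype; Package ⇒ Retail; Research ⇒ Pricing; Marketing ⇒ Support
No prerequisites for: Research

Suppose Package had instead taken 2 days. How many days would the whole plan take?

36

Baseline: Research→Iterate→Retail = 6+21+9 = 36 → 36 days.
Package is off the critical path — its longest chain is 28 days, giving 8 of slack.
That remains the longest chain; total 36 days.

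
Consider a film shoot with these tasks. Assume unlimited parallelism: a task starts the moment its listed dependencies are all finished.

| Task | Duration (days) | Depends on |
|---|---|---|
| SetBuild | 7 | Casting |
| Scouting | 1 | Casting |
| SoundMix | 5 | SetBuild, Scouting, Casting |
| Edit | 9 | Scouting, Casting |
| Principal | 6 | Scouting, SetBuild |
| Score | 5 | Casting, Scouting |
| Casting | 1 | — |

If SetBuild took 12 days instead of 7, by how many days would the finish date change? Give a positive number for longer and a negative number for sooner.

5

The binding path is Casting→SetBuild→Principal = 1+7+6 = 14; finish at 14 days.
Since SetBuild is critical, the +5 change carries straight to that chain (now 19 days).
That remains the longest chain; total 19 days.
Change in finish: 19 − 14 = +5 days.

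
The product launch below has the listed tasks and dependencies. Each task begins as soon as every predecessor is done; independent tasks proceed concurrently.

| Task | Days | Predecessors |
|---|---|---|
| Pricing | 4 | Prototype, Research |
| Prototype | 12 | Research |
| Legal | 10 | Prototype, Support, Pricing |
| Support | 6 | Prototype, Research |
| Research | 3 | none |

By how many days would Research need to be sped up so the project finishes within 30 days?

1

Current finish: 31 days; target: 30.
Research is on every critical path, so each day cut from Research cuts the finish by one (this holds down to a finish of 29).
Need 31 − 30 = 1 day off Research → Research becomes 2 days, finish becomes 30.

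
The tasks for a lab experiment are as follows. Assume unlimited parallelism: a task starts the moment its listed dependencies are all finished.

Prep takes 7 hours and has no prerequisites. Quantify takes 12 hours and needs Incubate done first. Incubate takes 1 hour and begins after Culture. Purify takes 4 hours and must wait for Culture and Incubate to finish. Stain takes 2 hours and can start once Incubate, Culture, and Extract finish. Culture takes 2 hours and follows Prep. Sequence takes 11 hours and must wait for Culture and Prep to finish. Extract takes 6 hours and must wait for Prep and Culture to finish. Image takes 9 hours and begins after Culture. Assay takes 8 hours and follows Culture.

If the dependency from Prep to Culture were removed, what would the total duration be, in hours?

18

With the dependency in place, Prep→Culture→Incubate→Quantify = 7+2+1+12 = 22 sets the finish at 22 hours.
Without Prep→Culture, Culture's earliest start moves from 7 to 0.
New critical path: Prep→Sequence = 7+11 = 18 ⇒ 18 hours.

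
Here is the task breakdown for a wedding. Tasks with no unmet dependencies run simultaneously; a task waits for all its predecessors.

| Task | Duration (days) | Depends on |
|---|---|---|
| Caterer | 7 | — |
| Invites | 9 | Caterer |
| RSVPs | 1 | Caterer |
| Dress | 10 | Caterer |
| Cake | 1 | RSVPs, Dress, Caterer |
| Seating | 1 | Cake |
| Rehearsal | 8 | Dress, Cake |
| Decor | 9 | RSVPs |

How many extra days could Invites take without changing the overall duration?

10

The longest chain is Caterer→Dress→Cake→Rehearsal = 7+10+1+8 = 26; overall finish 26 days.
Invites finishes as early as 16 and must finish by 26.
Slack of Invites = 17 − 7 = 10 days.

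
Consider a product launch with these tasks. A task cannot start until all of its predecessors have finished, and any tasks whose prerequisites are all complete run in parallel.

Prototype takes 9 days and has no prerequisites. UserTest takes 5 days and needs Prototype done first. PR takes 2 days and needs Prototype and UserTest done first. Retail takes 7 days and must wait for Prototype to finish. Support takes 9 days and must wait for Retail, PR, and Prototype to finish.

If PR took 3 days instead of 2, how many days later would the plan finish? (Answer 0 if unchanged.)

Critical path before the change: Prototype→UserTest→PR→Support = 9+5+2+9 = 25 giving 25 days.
Since PR is critical, the +1 change carries straight to that chain (now 26 days).
That remains the longest chain; total 26 days.
Change in finish: 26 − 25 = +1 days.

1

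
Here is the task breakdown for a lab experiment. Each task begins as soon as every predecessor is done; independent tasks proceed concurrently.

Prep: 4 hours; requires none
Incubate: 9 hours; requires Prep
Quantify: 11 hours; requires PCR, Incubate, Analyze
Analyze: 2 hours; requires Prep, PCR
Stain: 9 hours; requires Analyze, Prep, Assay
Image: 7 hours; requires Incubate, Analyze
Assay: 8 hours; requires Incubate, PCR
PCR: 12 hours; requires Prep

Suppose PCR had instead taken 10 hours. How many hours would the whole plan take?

31

The binding path is Prep→PCR→Assay→Stain = 4+12+8+9 = 33; finish at 33 hours.
PCR is on the critical path; changing it to 10 makes that path 31 hours.
No other chain overtakes it, so the finish is 31 hours.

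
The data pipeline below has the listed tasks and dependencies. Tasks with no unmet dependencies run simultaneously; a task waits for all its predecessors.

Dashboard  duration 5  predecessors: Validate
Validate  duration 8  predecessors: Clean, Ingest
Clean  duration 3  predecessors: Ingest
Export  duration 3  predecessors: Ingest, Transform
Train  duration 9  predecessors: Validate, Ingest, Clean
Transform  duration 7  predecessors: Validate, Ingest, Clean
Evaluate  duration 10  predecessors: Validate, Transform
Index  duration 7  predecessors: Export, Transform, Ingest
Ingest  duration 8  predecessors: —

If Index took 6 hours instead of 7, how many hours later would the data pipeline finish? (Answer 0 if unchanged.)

0

Baseline: Ingest→Clean→Validate→Transform→Export→Index = 8+3+8+7+3+7 = 36 → 36 hours.
Index lies on that path, so at 6 hours the path becomes 35 hours.
The binding chain switches to Ingest→Clean→Validate→Transform→Evaluate = 8+3+8+7+10 = 36; finish 36 hours.
Change in finish: 36 − 36 = +0 hours.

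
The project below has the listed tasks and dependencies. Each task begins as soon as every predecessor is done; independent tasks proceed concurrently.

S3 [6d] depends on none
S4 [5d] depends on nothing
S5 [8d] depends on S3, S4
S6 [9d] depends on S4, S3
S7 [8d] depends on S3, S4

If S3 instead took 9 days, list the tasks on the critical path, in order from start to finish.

The binding path is S3→S6 = 6+9 = 15; finish at 15 days.
S3 is on the critical path; changing it to 9 makes that path 18 days.
No other chain overtakes it, so the finish is 18 days.

S3, S6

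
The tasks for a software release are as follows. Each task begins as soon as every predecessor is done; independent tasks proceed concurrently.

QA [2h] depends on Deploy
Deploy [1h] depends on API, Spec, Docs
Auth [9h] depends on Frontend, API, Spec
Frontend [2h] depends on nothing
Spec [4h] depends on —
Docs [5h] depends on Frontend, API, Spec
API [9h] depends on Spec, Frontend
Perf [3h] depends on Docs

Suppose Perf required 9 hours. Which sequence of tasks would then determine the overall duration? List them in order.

Actual critical path: Spec→API→Auth = 4+9+9 = 22 ⇒ 22 hours.
Perf has 1 hour of float (longest path through it is 21).
Now Spec→API→Docs→Perf = 4+9+5+9 = 27 is longest, so the finish becomes 27 hours.

Spec, API, Docs, Perf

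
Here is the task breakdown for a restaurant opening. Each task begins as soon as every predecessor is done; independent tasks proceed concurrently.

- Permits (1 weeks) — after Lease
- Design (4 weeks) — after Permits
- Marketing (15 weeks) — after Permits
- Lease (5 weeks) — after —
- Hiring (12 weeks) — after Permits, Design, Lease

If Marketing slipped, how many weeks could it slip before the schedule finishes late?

Lease→Permits→Design→Hiring = 5+1+4+12 = 22 sets the makespan at 22 weeks.
Marketing finishes as early as 21 and must finish by 22.
So Marketing can slip 22 − 21 = 1 week.

1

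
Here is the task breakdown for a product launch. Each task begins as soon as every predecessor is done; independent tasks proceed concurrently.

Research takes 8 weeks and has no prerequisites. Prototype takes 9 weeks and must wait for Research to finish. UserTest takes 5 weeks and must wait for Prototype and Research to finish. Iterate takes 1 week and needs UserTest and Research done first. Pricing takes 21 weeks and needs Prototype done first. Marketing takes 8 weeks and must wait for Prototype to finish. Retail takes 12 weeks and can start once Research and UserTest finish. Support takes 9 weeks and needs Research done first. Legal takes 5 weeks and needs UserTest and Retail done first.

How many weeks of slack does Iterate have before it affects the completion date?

16

The longest chain is Research→Prototype→UserTest→Retail→Legal = 8+9+5+12+5 = 39; overall finish 39 weeks.
Longest path through Iterate: 23 weeks (earliest finish 23, latest finish 39).
Slack of Iterate = 38 − 22 = 16 weeks.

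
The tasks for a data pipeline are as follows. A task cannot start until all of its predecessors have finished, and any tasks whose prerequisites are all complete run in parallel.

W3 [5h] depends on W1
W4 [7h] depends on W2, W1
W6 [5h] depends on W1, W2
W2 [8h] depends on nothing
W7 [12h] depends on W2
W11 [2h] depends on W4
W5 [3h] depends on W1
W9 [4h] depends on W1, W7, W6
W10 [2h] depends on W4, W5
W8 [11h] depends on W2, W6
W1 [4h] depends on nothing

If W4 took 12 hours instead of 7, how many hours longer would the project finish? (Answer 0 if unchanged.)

Actual critical path: W2→W6→W8 = 8+5+11 = 24 ⇒ 24 hours.
W4 is off the critical path — its longest chain is 17 hours, giving 7 of slack.
No other chain overtakes it, so the finish is 24 hours.
Change in finish: 24 − 24 = +0 hours.

0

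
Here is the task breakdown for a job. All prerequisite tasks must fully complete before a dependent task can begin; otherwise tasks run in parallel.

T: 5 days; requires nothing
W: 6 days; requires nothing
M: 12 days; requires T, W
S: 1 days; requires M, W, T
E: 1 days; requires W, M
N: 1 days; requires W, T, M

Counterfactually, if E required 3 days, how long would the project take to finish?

21

The binding path is W→M→E = 6+12+1 = 19; finish at 19 days.
Since E is critical, the +2 change carries straight to that chain (now 21 days).
That remains the longest chain; total 21 days.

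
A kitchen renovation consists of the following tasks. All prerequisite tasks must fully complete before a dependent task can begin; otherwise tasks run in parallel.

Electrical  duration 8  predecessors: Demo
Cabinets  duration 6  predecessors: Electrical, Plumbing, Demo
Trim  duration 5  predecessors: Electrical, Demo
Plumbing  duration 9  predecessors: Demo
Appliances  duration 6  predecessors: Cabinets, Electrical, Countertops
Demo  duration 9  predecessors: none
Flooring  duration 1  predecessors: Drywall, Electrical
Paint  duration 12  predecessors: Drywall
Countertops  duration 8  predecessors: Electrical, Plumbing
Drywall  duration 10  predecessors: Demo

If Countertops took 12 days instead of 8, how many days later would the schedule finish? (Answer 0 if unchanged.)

4

As given, the longest chain is Demo→Plumbing→Countertops→Appliances = 9+9+8+6 = 32, so the finish is 32 days.
Countertops lies on that path, so at 12 days the path becomes 36 days.
No other chain overtakes it, so the finish is 36 days.
Change in finish: 36 − 32 = +4 days.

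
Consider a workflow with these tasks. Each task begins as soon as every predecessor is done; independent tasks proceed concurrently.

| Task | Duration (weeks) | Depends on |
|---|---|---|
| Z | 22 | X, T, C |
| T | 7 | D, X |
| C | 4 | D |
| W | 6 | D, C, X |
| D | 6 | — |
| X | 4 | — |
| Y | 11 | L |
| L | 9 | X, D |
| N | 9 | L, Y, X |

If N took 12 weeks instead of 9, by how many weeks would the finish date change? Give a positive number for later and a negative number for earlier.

3

Actual critical path: D→L→Y→N = 6+9+11+9 = 35 ⇒ 35 weeks.
N lies on that path, so at 12 weeks the path becomes 38 weeks.
The critical path is still D→L→Y→N; finish is now 38 weeks.
Change in finish: 38 − 35 = +3 weeks.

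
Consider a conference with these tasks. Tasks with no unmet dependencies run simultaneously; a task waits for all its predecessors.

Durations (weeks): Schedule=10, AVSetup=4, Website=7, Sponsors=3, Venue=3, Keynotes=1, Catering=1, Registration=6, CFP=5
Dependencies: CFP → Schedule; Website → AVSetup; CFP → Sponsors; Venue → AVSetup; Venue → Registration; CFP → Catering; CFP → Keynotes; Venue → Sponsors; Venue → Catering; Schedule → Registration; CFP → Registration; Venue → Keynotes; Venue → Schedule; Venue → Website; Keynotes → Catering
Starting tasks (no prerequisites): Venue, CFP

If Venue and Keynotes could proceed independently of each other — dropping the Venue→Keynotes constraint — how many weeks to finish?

21

With the dependency in place, CFP→Schedule→Registration = 5+10+6 = 21 sets the finish at 21 weeks.
Dropping Venue→Keynotes doesn't change Keynotes's earliest start (5); another predecessor still binds.
New critical path: CFP→Schedule→Registration = 5+10+6 = 21 ⇒ 21 weeks.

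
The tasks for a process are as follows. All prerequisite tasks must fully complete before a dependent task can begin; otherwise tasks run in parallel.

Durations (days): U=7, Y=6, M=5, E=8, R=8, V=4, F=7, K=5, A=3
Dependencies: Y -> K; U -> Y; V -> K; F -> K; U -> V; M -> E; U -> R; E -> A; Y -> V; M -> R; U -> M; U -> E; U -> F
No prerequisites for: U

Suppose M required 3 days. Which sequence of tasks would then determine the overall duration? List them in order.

As given, the longest chain is U→M→E→A = 7+5+8+3 = 23, so the finish is 23 days.
Since M is critical, the -2 change carries straight to that chain (now 21 days).
The binding chain switches to U→Y→V→K = 7+6+4+5 = 22; finish 22 days.

U, Y, V, K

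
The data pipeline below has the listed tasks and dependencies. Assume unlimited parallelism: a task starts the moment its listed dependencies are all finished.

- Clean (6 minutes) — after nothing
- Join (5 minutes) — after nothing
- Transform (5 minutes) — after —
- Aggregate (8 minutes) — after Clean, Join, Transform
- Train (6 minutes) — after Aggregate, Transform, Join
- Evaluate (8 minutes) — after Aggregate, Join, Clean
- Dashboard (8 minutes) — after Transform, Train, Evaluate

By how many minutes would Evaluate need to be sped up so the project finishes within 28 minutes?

Current finish: 30 minutes; target: 28.
Evaluate is on every critical path, so each minute cut from Evaluate cuts the finish by one (this holds down to a finish of 28).
Need 30 − 28 = 2 minutes off Evaluate → Evaluate becomes 6 minutes, finish becomes 28.

2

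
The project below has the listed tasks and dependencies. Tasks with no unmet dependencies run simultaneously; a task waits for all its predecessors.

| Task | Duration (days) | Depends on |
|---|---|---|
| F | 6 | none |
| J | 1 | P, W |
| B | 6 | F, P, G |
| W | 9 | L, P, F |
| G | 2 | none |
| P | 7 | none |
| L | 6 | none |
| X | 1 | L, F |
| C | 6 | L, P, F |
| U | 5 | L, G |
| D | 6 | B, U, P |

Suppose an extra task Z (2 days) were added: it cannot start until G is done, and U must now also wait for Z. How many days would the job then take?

19

Originally the job takes 19 days.
With Z inserted, U now waits for max(L, G, Z).
New critical path: P→B→D = 7+6+6 = 19 ⇒ 19 days.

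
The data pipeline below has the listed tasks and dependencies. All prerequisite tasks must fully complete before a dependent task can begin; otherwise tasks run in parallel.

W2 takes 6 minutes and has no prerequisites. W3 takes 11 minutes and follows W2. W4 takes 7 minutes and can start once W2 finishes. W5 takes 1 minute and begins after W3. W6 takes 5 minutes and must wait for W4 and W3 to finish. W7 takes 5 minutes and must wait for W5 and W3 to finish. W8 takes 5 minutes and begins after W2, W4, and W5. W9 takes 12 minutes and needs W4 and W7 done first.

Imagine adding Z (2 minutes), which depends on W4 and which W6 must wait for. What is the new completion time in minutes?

Originally the plan takes 35 minutes.
With Z inserted, W6 now waits for max(W4, W3, Z).
New critical path: W2→W3→W5→W7→W9 = 6+11+1+5+12 = 35 ⇒ 35 minutes.

35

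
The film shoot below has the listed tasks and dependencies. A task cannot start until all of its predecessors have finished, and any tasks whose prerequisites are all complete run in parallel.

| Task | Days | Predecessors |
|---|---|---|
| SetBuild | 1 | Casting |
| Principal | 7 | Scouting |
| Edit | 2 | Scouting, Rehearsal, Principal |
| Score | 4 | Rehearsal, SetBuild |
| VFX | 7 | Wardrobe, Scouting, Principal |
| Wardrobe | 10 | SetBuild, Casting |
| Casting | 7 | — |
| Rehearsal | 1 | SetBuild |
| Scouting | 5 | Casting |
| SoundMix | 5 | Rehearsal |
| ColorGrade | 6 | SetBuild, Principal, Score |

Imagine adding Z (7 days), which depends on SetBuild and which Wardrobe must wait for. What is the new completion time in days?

32

Originally the schedule takes 26 days.
With Z inserted, Wardrobe now waits for max(SetBuild, Casting, Z).
New critical path: Casting→SetBuild→Z→Wardrobe→VFX = 7+1+7+10+7 = 32 ⇒ 32 days.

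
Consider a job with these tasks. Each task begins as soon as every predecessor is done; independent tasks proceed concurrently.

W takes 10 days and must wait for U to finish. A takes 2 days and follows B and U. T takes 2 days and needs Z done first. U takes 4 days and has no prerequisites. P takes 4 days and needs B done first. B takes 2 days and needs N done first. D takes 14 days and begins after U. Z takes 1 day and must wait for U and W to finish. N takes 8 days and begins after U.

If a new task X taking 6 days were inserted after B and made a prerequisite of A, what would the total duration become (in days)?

22

Originally the plan takes 18 days.
With X inserted, A now waits for max(B, U, X).
New critical path: U→N→B→X→A = 4+8+2+6+2 = 22 ⇒ 22 days.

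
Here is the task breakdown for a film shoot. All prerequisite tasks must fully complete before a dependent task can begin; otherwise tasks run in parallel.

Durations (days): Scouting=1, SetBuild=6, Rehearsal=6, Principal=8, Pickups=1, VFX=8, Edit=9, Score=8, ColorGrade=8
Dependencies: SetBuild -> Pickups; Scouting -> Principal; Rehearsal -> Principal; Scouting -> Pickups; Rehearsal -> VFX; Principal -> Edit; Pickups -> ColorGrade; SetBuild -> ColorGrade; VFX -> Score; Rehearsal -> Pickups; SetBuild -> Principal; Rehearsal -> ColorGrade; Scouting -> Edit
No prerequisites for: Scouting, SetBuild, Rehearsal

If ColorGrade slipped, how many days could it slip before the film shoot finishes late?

8

SetBuild→Principal→Edit = 6+8+9 = 23 sets the makespan at 23 days.
The longest chain containing ColorGrade totals 15 days.
So ColorGrade can slip 23 − 15 = 8 days.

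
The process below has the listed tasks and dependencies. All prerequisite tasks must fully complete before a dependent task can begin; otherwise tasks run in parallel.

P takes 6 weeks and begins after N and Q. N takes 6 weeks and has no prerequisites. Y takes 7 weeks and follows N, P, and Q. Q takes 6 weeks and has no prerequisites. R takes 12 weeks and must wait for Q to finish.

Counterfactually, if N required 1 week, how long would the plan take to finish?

Baseline: N→P→Y = 6+6+7 = 19 → 19 weeks.
N lies on that path, so at 1 week the path becomes 14 weeks.
Now Q→P→Y = 6+6+7 = 19 is longest, so the finish becomes 19 weeks.

19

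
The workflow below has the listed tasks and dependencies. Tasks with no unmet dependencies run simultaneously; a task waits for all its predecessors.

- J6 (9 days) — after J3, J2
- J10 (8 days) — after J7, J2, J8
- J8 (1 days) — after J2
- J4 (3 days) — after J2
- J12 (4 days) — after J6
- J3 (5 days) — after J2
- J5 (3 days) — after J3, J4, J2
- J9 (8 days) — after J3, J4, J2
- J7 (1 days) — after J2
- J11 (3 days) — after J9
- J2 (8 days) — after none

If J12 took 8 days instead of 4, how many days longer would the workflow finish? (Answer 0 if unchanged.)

The binding path is J2→J3→J6→J12 = 8+5+9+4 = 26; finish at 26 days.
Since J12 is critical, the +4 change carries straight to that chain (now 30 days).
No other chain overtakes it, so the finish is 30 days.
Change in finish: 30 − 26 = +4 days.

4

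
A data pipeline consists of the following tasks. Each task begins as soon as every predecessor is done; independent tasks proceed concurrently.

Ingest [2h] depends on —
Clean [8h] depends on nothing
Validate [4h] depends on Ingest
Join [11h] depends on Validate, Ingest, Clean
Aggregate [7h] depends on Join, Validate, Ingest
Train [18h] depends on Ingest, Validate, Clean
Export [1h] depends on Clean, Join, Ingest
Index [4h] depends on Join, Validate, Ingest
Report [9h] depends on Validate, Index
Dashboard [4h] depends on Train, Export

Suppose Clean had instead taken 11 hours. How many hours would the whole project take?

35

Baseline: Clean→Join→Index→Report = 8+11+4+9 = 32 → 32 hours.
Clean is on the critical path; changing it to 11 makes that path 35 hours.
No other chain overtakes it, so the finish is 35 hours.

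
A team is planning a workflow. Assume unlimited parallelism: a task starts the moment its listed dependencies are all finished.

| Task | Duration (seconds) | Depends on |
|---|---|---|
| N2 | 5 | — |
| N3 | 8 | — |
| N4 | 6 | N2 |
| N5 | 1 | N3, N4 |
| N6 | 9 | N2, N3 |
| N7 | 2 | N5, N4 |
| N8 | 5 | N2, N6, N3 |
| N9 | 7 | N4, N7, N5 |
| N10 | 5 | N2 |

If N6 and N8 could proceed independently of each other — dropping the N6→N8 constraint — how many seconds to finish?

Before: longest chain N3→N6→N8 = 8+9+5 = 22, finish 22.
Without N6→N8, N8's earliest start moves from 17 to 8.
New critical path: N2→N4→N5→N7→N9 = 5+6+1+2+7 = 21 ⇒ 21 seconds.

21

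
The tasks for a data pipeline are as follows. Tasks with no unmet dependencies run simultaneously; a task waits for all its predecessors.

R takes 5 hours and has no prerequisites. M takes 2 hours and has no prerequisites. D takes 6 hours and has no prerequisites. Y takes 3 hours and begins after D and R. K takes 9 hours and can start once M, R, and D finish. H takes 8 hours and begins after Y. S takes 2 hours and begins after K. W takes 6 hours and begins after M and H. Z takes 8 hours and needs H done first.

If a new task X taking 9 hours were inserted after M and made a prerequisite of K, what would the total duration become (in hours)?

Originally the job takes 25 hours.
With X inserted, K now waits for max(M, R, D, X).
New critical path: D→Y→H→Z = 6+3+8+8 = 25 ⇒ 25 hours.

25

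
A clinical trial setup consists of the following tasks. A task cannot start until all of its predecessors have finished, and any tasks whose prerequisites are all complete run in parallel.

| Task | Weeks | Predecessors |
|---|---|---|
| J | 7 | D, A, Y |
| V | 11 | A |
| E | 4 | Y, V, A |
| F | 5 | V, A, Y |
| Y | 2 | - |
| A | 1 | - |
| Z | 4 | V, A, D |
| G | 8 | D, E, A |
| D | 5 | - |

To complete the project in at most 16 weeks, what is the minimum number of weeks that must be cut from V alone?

Current finish: 24 weeks; target: 16.
V is on every critical path, so each week cut from V cuts the finish by one (this holds down to a finish of 14).
Need 24 − 16 = 8 weeks off V → V becomes 3 weeks, finish becomes 16.

8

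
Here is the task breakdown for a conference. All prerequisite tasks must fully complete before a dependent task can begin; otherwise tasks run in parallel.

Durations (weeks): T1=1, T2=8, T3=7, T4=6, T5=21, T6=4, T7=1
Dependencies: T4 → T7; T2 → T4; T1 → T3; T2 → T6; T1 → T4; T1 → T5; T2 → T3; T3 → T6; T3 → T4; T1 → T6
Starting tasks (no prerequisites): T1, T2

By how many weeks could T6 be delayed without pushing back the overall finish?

3

Critical path: T1→T5 = 1+21 = 22, so the finish is 22 weeks.
Longest path through T6: 19 weeks (earliest finish 19, latest finish 22).
So T6 can slip 22 − 19 = 3 weeks.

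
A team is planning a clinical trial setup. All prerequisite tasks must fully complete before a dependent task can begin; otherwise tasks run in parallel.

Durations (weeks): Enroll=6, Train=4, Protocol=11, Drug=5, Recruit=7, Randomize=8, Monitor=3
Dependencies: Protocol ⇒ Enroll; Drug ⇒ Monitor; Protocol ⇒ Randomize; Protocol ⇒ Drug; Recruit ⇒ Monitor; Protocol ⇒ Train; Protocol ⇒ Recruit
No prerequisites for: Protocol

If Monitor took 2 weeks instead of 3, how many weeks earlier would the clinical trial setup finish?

Critical path before the change: Protocol→Recruit→Monitor = 11+7+3 = 21 giving 21 weeks.
Monitor is on the critical path; changing it to 2 makes that path 20 weeks.
That remains the longest chain; total 20 weeks.
Change in finish: 20 − 21 = -1 weeks.

1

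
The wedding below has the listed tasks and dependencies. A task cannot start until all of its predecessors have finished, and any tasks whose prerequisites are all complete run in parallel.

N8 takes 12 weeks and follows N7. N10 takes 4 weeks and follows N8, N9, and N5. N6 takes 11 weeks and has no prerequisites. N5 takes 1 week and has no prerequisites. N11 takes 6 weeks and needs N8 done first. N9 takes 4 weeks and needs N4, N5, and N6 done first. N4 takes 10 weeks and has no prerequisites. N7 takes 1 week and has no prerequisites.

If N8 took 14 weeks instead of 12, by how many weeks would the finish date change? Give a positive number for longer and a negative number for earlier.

2

Critical path before the change: N7→N8→N11 = 1+12+6 = 19 giving 19 weeks.
N8 lies on that path, so at 14 weeks the path becomes 21 weeks.
That remains the longest chain; total 21 weeks.
Change in finish: 21 − 19 = +2 weeks.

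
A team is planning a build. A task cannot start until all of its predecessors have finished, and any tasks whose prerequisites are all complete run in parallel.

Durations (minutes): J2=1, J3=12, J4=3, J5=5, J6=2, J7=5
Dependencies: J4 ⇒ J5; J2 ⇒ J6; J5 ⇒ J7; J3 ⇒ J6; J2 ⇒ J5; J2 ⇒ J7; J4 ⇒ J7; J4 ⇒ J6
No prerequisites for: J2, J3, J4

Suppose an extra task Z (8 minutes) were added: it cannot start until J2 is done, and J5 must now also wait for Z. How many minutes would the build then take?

19

Originally the build takes 14 minutes.
With Z inserted, J5 now waits for max(J2, J4, Z).
New critical path: J2→Z→J5→J7 = 1+8+5+5 = 19 ⇒ 19 minutes.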